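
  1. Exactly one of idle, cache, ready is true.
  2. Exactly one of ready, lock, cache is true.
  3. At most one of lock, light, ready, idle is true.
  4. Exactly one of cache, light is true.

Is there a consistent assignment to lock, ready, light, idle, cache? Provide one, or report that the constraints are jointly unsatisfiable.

lock = False; ready = False; light = False; idle = False; cache = True

  (1) {idle, cache, ready}: 1 true — exactly one ✓
  (2) {ready, lock, cache}: 1 true — exactly one ✓
  (3) {lock, light, ready, idle}: 0 true — at most one ✓
  (4) {cache, light}: 1 true — exactly one ✓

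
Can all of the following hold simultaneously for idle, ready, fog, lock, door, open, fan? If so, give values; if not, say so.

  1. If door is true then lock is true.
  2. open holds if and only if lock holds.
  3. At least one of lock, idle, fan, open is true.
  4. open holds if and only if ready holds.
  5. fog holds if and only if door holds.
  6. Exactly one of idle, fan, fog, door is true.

idle = False, ready = True, fog = False, lock = True, door = False, open = True, fan = True

  (1) door=F ⇒ lock: vacuous ✓
  (2) open=T, lock=T — same ✓
  (3) {lock, idle, fan, open}: 3 true — at least one ✓
  (4) open=T, ready=T — same ✓
  (5) fog=F, door=F — same ✓
  (6) {idle, fan, fog, door}: 1 true — exactly one ✓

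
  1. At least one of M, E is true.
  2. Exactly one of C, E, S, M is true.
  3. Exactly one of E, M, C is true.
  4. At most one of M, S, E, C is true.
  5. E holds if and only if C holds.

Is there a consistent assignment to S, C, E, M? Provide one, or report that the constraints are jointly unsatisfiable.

S: False; C: False; E: False; M: True

  (1) {M, E}: 1 true — at least one ✓
  (2) {C, E, S, M}: 1 true — exactly one ✓
  (3) {E, M, C}: 1 true — exactly one ✓
  (4) {M, S, E, C}: 1 true — at most one ✓
  (5) E=F, C=F — same ✓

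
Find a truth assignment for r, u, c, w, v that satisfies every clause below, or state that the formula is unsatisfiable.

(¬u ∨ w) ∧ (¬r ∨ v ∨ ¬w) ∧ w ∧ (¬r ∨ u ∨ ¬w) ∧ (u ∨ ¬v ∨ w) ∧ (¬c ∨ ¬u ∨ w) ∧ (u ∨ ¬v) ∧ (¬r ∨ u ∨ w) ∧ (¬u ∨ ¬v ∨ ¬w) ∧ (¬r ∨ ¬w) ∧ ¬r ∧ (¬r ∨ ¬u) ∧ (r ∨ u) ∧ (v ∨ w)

r: False; u: True; c: False; w: True; v: False

Unit clause (w) forces w = True.
In (¬r ∨ ¬w) only ¬r is left, so r = False.
In (r ∨ u) only u is left, so u = True.
In (¬u ∨ ¬v ∨ ¬w) only ¬v is left, so v = False.
Set c = False.
All clauses satisfied.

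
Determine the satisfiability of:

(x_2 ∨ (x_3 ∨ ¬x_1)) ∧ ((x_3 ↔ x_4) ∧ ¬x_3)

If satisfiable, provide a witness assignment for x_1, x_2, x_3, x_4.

x_1 = False; x_2 = True; x_3 = False; x_4 = False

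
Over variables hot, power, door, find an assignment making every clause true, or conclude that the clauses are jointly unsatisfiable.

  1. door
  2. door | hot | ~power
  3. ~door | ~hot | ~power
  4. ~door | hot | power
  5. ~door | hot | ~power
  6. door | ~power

hot = True, power = False, door = True

Unit clause (door) forces door = True.
Try hot = False:
  (~door | hot | power) forces power = True.
  clause (~door | hot | ~power) is falsified — backtrack.
So hot = True.
  then (~door | ~hot | ~power) forces power = False.
All clauses satisfied.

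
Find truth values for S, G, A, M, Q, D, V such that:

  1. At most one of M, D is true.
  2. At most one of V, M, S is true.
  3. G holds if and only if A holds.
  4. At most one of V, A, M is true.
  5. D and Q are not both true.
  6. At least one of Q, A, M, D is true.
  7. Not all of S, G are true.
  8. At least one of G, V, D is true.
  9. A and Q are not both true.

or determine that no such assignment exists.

S: True; G: False; A: False; M: False; Q: False; D: True; V: False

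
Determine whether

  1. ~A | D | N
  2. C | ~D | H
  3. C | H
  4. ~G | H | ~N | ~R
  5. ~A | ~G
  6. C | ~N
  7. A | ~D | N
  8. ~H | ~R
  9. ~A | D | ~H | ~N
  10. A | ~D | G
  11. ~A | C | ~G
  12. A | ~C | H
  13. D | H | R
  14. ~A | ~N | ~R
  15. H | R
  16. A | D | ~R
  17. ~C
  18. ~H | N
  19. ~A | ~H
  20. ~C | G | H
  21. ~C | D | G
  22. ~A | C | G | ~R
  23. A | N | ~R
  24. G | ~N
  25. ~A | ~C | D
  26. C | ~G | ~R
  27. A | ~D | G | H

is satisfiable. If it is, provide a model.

The formula is unsatisfiable.

Case C = True:
  Clause (~C) is falsified — contradiction.
Case C = False:
  (C | H) forces H = True.
  (C | ~N) forces N = False.
  Clause (~H | N) is falsified — contradiction.
Both cases fail, so the formula is unsatisfiable.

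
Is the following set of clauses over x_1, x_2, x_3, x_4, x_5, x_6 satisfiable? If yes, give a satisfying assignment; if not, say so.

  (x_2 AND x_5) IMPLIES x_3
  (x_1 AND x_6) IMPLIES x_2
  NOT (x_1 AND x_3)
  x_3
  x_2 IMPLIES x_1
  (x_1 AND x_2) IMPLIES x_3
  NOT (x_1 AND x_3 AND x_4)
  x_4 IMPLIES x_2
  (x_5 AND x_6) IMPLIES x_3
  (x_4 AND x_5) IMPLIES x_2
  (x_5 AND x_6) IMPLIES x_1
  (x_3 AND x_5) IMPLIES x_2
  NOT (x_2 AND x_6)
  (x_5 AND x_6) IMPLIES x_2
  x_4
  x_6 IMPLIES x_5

No satisfying assignment exists.

Case x_3 = True:
  (x_4) forces x_4 = True.
  (NOT x_1 OR NOT x_3) forces x_1 = False.
  (x_1 OR NOT x_2) forces x_2 = False.
  Clause (x_2 OR NOT x_4) is falsified — contradiction.
Case x_3 = False:
  Clause (x_3) is falsified — contradiction.
Both cases fail, so the formula is unsatisfiable.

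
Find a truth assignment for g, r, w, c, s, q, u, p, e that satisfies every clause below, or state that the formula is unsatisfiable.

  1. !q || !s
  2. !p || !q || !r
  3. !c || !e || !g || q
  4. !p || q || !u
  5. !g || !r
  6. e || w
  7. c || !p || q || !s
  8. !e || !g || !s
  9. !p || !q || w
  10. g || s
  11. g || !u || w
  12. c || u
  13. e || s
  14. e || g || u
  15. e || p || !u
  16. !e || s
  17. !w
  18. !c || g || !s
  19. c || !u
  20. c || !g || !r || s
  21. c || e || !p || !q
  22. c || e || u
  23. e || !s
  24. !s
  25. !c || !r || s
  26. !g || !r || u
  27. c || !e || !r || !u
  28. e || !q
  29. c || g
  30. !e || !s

Case w = True:
  Clause (!w) is falsified — contradiction.
Case w = False:
  (e || w) forces e = True.
  (!e || s) forces s = True.
  Clause (!s) is falsified — contradiction.
Both cases fail, so the formula is unsatisfiable.

No satisfying assignment exists.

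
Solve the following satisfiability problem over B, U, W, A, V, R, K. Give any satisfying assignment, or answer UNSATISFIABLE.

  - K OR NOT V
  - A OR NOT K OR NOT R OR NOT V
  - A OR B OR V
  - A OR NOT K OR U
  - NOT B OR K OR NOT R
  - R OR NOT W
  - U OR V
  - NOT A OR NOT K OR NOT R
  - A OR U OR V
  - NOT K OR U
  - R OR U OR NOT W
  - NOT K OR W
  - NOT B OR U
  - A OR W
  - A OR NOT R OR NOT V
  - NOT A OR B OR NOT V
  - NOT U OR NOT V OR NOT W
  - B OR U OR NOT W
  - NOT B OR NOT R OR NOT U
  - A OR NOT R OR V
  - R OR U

Set B = False.
Try U = False:
  (U OR V) forces V = True.
  (K OR NOT V) forces K = True.
  clause (NOT K OR U) is falsified — backtrack.
So U = True.
Set W = False.
  then (NOT K OR W) forces K = False.
  then (A OR W) forces A = True.
  then (NOT A OR B OR NOT V) forces V = False.
Set R = False.
All clauses satisfied.

B=F; U=T; W=F; A=T; V=F; R=F; K=F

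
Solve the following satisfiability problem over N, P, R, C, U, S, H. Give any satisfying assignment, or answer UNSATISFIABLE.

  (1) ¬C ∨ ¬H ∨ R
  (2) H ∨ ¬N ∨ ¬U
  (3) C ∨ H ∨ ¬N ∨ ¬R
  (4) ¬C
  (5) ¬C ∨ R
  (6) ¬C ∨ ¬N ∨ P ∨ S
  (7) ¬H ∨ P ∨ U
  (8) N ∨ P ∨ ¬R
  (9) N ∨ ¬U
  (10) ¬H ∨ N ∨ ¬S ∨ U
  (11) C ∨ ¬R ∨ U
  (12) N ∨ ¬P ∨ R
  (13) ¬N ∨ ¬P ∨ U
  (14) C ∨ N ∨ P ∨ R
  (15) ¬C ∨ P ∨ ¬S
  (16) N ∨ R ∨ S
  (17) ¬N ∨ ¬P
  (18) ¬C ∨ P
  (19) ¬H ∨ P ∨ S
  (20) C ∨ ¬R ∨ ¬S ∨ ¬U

Unit clause (¬C) forces C = False.
Set N = True.
  then (¬N ∨ ¬P) forces P = False.
Set R = False.
Set U = False.
  then (¬H ∨ P ∨ U) forces H = False.
Set S = True.
All clauses satisfied.

N: True, P: False, R: False, C: False, U: False, S: True, H: False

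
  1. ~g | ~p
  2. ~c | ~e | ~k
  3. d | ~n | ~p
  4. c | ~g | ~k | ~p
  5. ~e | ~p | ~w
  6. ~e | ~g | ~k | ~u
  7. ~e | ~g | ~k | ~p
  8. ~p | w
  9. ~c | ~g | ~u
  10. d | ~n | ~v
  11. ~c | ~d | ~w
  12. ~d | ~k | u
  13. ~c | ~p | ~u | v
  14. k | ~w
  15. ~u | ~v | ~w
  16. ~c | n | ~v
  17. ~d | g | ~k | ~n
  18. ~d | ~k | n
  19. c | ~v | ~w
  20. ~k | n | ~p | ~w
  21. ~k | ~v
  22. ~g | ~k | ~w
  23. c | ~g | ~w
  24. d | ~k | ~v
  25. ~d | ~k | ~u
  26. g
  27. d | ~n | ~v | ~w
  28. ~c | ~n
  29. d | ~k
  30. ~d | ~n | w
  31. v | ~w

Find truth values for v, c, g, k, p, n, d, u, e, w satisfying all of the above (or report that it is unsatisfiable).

v = False; c = False; g = True; k = False; p = False; n = False; d = False; u = True; e = False; w = False

Unit clause (g) forces g = True.
In (~g | ~p) only ~p is left, so p = False.
Set v = False.
  then (v | ~w) forces w = False.
Set c = False.
Set k = False.
Set n = False.
Set d = False.
Set u = True.
Set e = False.
All clauses satisfied.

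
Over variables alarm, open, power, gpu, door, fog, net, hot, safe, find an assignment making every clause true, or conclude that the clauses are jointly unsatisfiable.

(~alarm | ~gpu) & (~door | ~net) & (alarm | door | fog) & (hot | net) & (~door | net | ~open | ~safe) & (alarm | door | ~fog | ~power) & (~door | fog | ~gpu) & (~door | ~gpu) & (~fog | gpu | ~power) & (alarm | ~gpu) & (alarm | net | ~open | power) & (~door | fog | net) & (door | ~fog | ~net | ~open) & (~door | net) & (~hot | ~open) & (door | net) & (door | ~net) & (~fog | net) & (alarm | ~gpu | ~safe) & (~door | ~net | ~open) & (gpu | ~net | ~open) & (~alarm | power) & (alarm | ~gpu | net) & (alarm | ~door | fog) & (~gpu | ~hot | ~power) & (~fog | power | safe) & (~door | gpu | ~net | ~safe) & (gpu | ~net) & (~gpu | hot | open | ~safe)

Unsatisfiable — no assignment works.

Case door = True:
  (~door | ~net) forces net = False.
  Clause (~door | net) is falsified — contradiction.
Case door = False:
  (door | net) forces net = True.
  Clause (door | ~net) is falsified — contradiction.
Both cases fail, so the formula is unsatisfiable.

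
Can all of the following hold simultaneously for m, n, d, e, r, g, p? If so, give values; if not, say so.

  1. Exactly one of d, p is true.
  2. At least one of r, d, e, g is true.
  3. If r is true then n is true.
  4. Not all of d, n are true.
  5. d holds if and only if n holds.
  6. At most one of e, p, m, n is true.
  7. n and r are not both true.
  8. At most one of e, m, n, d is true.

m: False, n: False, d: False, e: False, r: False, g: True, p: True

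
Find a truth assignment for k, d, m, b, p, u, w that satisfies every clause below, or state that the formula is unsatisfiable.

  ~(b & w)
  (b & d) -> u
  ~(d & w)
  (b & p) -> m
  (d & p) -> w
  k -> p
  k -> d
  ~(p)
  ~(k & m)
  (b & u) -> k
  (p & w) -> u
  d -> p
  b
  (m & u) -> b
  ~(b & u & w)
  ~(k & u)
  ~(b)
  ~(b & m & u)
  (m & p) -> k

Unsatisfiable

Case b = True:
  Clause (~b) is falsified — contradiction.
Case b = False:
  Clause (b) is falsified — contradiction.
Both cases fail, so the formula is unsatisfiable.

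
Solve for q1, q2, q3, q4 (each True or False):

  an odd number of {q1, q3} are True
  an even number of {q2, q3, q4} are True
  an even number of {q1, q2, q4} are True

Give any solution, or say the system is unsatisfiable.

Adding constraints 1, 2, 3 mod 2: every variable appears an even number of times on the left, so the left side is 0.
But the right sides sum to 1 (mod 2). 0 ≠ 1 — the system is inconsistent.

No satisfying assignment exists.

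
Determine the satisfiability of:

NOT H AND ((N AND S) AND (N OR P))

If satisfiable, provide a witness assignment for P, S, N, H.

P: False, S: True, N: True, H: False

  NOT H = True
  (N AND S) AND (N OR P) = True
    N AND S = True
    N OR P = True
Both conjuncts True, so the formula holds.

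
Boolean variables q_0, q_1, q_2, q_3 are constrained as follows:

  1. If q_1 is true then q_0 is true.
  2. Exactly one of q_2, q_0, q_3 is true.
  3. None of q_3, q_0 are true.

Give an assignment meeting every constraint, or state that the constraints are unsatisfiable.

q_0: False, q_1: False, q_2: True, q_3: False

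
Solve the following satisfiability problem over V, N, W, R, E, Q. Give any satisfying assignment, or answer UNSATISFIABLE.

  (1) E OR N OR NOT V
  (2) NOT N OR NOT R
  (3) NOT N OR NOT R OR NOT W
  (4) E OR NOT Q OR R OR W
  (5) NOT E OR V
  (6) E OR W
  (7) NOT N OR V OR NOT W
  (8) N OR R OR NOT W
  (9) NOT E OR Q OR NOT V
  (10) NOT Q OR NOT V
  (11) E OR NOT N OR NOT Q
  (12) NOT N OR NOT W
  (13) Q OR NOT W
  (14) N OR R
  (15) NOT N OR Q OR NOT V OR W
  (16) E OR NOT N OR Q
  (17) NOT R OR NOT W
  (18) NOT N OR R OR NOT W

The formula is unsatisfiable.

Case W = True:
  (NOT N OR NOT W) forces N = False.
  (N OR R OR NOT W) forces R = True.
  Clause (NOT R OR NOT W) is falsified — contradiction.
Case W = False:
  (E OR W) forces E = True.
  (NOT E OR V) forces V = True.
  (NOT E OR Q OR NOT V) forces Q = True.
  Clause (NOT Q OR NOT V) is falsified — contradiction.
Both cases fail, so the formula is unsatisfiable.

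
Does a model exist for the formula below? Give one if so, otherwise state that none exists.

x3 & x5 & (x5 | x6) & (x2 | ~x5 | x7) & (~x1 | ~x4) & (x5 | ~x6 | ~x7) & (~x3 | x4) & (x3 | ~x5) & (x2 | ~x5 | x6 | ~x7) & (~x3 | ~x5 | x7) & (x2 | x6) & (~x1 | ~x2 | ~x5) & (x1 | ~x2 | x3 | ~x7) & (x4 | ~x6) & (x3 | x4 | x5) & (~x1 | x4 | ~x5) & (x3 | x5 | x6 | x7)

Unit clause (x3) forces x3 = True.
Unit clause (x5) forces x5 = True.
In (~x3 | x4) only x4 is left, so x4 = True.
In (~x3 | ~x5 | x7) only x7 is left, so x7 = True.
In (~x1 | ~x4) only ~x1 is left, so x1 = False.
Set x2 = True.
Set x6 = False.
All clauses satisfied.

x1 = False, x2 = True, x3 = True, x4 = True, x5 = True, x6 = False, x7 = True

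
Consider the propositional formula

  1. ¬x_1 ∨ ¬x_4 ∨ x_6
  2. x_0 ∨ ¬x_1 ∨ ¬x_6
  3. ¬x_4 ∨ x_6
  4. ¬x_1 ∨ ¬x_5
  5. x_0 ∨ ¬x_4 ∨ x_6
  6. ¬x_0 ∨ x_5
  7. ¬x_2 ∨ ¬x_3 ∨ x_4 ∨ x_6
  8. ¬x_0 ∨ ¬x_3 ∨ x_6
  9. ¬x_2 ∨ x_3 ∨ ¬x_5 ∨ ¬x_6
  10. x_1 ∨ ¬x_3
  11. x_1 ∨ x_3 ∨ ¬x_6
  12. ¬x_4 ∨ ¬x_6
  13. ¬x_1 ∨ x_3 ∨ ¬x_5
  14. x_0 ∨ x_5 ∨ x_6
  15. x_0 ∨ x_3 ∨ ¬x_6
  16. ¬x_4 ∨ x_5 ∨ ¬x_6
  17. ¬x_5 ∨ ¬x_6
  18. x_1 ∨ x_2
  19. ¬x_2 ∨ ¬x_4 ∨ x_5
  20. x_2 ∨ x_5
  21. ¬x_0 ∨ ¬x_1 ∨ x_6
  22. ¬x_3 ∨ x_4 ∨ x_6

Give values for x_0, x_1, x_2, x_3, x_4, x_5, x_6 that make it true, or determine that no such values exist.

x_0 = True, x_1 = False, x_2 = True, x_3 = False, x_4 = False, x_5 = True, x_6 = False

Set x_0 = True.
  then (¬x_0 ∨ x_5) forces x_5 = True.
  then (¬x_5 ∨ ¬x_6) forces x_6 = False.
  then (¬x_0 ∨ ¬x_1 ∨ x_6) forces x_1 = False.
  then (¬x_4 ∨ x_6) forces x_4 = False.
  then (¬x_0 ∨ ¬x_3 ∨ x_6) forces x_3 = False.
  then (x_1 ∨ x_2) forces x_2 = True.
All clauses satisfied.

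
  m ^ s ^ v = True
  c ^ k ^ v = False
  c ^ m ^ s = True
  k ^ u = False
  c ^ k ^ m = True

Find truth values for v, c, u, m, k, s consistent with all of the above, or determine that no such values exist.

v = False, c = False, u = False, m = True, k = False, s = False

m ^ s ^ v = T ^ F ^ F = True ✓
c ^ k ^ v = F ^ F ^ F = False ✓
c ^ m ^ s = F ^ T ^ F = True ✓
k ^ u = F ^ F = False ✓
c ^ k ^ m = F ^ F ^ T = True ✓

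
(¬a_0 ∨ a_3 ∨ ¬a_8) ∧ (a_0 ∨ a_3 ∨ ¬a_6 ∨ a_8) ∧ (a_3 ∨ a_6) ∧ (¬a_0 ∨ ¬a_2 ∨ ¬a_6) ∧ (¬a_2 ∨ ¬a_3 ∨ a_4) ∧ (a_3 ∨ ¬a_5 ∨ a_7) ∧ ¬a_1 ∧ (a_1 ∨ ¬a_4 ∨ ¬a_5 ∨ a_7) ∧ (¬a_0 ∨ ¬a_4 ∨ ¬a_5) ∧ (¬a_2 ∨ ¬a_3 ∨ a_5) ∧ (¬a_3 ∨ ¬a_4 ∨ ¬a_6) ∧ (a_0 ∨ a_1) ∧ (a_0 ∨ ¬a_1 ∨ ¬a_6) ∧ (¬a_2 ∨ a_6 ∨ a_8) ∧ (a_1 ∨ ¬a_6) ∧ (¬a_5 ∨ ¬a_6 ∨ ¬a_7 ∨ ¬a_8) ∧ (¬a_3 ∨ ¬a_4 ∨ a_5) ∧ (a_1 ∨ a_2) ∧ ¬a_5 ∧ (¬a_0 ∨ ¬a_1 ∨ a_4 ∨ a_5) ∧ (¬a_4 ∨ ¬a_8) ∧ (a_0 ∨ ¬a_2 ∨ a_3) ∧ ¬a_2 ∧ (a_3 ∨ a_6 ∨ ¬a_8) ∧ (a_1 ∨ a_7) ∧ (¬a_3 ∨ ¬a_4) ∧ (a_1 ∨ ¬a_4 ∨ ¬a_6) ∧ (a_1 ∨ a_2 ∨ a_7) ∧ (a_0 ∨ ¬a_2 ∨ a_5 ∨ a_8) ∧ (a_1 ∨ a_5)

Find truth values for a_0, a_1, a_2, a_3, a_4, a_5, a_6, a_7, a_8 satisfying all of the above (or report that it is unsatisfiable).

Case a_2 = True:
  Clause (¬a_2) is falsified — contradiction.
Case a_2 = False:
  (¬a_1) forces a_1 = False.
  Clause (a_1 ∨ a_2) is falsified — contradiction.
Both cases fail, so the formula is unsatisfiable.

No satisfying assignment exists.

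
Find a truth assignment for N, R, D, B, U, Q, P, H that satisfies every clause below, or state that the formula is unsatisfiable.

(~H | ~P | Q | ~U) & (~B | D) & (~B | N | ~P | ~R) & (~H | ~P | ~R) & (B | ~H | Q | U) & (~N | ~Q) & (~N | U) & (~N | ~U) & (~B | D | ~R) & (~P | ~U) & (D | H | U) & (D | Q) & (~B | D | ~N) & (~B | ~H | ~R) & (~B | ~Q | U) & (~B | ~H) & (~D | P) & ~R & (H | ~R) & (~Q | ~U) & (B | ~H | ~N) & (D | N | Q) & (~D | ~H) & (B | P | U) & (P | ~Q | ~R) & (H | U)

Unit clause (~R) forces R = False.
Set N = False.
Try D = True:
  (~D | P) forces P = True.
  (~P | ~U) forces U = False.
  (~D | ~H) forces H = False.
  clause (H | U) is falsified — backtrack.
So D = False.
  then (~B | D) forces B = False.
  then (D | Q) forces Q = True.
  then (~Q | ~U) forces U = False.
  then (B | P | U) forces P = True.
  then (H | U) forces H = True.
All clauses satisfied.

N: False; R: False; D: False; B: False; U: False; Q: True; P: True; H: True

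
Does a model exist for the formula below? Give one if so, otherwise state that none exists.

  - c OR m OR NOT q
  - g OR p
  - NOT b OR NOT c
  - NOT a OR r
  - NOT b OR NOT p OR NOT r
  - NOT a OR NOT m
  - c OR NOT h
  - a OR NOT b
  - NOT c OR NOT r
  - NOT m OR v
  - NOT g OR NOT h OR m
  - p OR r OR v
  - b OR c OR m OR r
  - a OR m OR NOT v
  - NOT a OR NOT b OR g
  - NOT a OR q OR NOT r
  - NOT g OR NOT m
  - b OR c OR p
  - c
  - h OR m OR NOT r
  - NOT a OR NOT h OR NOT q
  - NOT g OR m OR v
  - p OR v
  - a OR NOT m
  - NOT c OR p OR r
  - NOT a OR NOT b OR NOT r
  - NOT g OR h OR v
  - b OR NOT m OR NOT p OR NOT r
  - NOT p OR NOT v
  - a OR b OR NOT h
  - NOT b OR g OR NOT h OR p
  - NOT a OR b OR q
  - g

Case g = True:
  (NOT g OR NOT m) forces m = False.
  (NOT g OR NOT h OR m) forces h = False.
  (c) forces c = True.
  (NOT b OR NOT c) forces b = False.
  (NOT c OR NOT r) forces r = False.
  (NOT a OR r) forces a = False.
  (a OR m OR NOT v) forces v = False.
  Clause (NOT g OR m OR v) is falsified — contradiction.
Case g = False:
  Clause (g) is falsified — contradiction.
Both cases fail, so the formula is unsatisfiable.

The formula is unsatisfiable.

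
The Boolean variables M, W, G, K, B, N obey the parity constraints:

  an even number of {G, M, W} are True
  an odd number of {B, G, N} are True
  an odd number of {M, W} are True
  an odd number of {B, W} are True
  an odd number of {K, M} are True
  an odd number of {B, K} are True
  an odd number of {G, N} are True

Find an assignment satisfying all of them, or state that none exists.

M: False, W: True, G: True, K: True, B: False, N: False

{G, M, W}: 2 true → even ✓
{B, G, N}: 1 true → odd ✓
{M, W}: 1 true → odd ✓
{B, W}: 1 true → odd ✓
{K, M}: 1 true → odd ✓
{B, K}: 1 true → odd ✓
{G, N}: 1 true → odd ✓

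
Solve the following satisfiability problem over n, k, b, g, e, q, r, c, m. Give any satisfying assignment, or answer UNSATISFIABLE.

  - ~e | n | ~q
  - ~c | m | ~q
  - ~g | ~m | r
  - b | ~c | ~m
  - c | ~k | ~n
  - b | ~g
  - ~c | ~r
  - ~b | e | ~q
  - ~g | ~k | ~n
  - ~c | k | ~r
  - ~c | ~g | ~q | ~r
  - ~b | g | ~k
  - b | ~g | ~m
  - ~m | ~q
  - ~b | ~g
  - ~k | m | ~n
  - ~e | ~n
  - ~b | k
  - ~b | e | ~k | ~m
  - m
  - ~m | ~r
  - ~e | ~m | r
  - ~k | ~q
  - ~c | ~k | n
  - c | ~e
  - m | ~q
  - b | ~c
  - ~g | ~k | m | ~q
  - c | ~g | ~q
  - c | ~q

Unit clause (m) forces m = True.
In (~m | ~r) only ~r is left, so r = False.
In (~e | ~m | r) only ~e is left, so e = False.
In (~g | ~m | r) only ~g is left, so g = False.
In (~m | ~q) only ~q is left, so q = False.
Set n = True.
Set k = False.
  then (~b | k) forces b = False.
  then (b | ~c) forces c = False.
All clauses satisfied.

n = True, k = False, b = False, g = False, e = False, q = False, r = False, c = False, m = True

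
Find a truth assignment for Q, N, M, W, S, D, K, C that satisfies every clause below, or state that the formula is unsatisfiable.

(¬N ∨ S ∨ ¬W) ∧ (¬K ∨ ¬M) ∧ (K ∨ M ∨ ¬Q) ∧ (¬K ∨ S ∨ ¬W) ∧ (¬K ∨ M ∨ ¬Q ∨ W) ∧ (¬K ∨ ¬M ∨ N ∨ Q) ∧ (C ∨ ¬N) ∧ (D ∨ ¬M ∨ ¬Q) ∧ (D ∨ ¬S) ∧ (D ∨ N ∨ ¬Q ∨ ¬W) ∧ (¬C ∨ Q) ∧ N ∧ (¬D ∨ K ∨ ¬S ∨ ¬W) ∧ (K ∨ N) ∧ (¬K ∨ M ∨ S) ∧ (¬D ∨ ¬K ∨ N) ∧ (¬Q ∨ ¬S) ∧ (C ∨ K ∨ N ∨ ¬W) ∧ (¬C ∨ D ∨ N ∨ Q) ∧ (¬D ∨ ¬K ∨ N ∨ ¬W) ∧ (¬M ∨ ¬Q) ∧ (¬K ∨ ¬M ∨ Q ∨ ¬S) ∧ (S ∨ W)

UNSATISFIABLE

Case N = True:
  (C ∨ ¬N) forces C = True.
  (¬C ∨ Q) forces Q = True.
  (¬Q ∨ ¬S) forces S = False.
  (¬N ∨ S ∨ ¬W) forces W = False.
  Clause (S ∨ W) is falsified — contradiction.
Case N = False:
  Clause (N) is falsified — contradiction.
Both cases fail, so the formula is unsatisfiable.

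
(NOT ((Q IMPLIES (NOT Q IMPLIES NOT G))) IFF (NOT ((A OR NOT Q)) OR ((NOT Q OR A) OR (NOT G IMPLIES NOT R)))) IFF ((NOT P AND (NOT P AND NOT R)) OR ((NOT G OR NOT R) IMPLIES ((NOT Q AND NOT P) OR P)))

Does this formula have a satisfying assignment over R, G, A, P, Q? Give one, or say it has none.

R=T, G=F, A=T, P=F, Q=T

  (NOT ((Q IMPLIES (NOT Q IMPLIES NOT G))) IFF (NOT ((A OR NOT Q)) OR ((NOT Q OR A) OR (NOT G IMPLIES NOT R)))) IFF ((NOT P AND (NOT P AND NOT R)) OR ((NOT G OR NOT R) IMPLIES ((NOT Q AND NOT P) OR P))) = True
    NOT ((Q IMPLIES (NOT Q IMPLIES NOT G))) IFF (NOT ((A OR NOT Q)) OR ((NOT Q OR A) OR (NOT G IMPLIES NOT R))) = False
      NOT ((Q IMPLIES (NOT Q IMPLIES NOT G))) = False
        Q IMPLIES (NOT Q IMPLIES NOT G) = True
          NOT Q IMPLIES NOT G = True
            NOT Q = False
            NOT G = True
      NOT ((A OR NOT Q)) OR ((NOT Q OR A) OR (NOT G IMPLIES NOT R)) = True
        NOT ((A OR NOT Q)) = False
          A OR NOT Q = True
            NOT Q = False
        (NOT Q OR A) OR (NOT G IMPLIES NOT R) = True
          NOT Q OR A = True
            NOT Q = False
          NOT G IMPLIES NOT R = False
            NOT G = True
            NOT R = False
    (NOT P AND (NOT P AND NOT R)) OR ((NOT G OR NOT R) IMPLIES ((NOT Q AND NOT P) OR P)) = False
      NOT P AND (NOT P AND NOT R) = False
        NOT P = True
        NOT P AND NOT R = False
          NOT P = True
          NOT R = False
      (NOT G OR NOT R) IMPLIES ((NOT Q AND NOT P) OR P) = False
        NOT G OR NOT R = True
          NOT G = True
          NOT R = False
        (NOT Q AND NOT P) OR P = False
          NOT Q AND NOT P = False
            NOT Q = False
            NOT P = True
The formula evaluates to True.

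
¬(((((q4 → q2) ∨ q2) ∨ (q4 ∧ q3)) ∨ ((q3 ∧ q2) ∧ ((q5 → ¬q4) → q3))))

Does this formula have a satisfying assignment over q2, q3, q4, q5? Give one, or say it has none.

q2 = False; q3 = False; q4 = True; q5 = True

  ¬(((((q4 → q2) ∨ q2) ∨ (q4 ∧ q3)) ∨ ((q3 ∧ q2) ∧ ((q5 → ¬q4) → q3)))) = True
    (((q4 → q2) ∨ q2) ∨ (q4 ∧ q3)) ∨ ((q3 ∧ q2) ∧ ((q5 → ¬q4) → q3)) = False
      ((q4 → q2) ∨ q2) ∨ (q4 ∧ q3) = False
        (q4 → q2) ∨ q2 = False
          q4 → q2 = False
        q4 ∧ q3 = False
      (q3 ∧ q2) ∧ ((q5 → ¬q4) → q3) = False
        q3 ∧ q2 = False
        (q5 → ¬q4) → q3 = True
          q5 → ¬q4 = False
            ¬q4 = False
The formula evaluates to True.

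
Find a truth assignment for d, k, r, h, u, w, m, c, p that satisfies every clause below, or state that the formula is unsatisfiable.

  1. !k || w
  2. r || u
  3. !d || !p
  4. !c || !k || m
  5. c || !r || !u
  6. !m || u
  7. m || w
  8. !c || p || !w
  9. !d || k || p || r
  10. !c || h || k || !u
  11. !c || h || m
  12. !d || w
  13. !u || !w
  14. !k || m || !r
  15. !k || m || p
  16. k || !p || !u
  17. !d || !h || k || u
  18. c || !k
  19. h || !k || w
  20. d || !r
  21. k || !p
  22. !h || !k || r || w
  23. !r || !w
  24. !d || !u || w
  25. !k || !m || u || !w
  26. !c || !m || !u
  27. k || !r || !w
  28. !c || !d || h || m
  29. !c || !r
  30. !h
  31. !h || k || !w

d=F; k=F; r=F; h=F; u=T; w=F; m=T; c=F; p=F

Unit clause (!h) forces h = False.
Set d = False.
  then (d || !r) forces r = False.
  then (r || u) forces u = True.
  then (!u || !w) forces w = False.
  then (h || !k || w) forces k = False.
  then (k || !p) forces p = False.
  then (m || w) forces m = True.
  then (!c || h || k || !u) forces c = False.
All clauses satisfied.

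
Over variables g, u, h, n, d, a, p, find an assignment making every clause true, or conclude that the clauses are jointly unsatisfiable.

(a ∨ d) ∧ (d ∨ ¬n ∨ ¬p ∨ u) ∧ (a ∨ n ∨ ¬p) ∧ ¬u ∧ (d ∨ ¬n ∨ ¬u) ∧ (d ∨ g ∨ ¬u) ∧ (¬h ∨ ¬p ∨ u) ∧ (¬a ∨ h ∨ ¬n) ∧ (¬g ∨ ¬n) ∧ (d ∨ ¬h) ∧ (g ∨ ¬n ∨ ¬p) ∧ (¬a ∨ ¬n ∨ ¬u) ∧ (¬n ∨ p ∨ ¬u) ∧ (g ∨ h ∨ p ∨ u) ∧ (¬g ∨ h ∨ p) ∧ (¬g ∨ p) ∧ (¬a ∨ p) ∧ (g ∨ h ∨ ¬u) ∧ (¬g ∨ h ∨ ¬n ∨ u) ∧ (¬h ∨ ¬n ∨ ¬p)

Unit clause (¬u) forces u = False.
Set g = False.
Set h = True.
  then (¬h ∨ ¬p ∨ u) forces p = False.
  then (d ∨ ¬h) forces d = True.
  then (¬a ∨ p) forces a = False.
Set n = False.
All clauses satisfied.

g = False, u = False, h = True, n = False, d = True, a = False, p = False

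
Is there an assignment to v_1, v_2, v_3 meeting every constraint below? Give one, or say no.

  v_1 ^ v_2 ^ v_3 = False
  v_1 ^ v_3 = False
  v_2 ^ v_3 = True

v_1 = True, v_2 = False, v_3 = True

v_1 ^ v_2 ^ v_3 = T ^ F ^ T = False ✓
v_1 ^ v_3 = T ^ T = False ✓
v_2 ^ v_3 = F ^ T = True ✓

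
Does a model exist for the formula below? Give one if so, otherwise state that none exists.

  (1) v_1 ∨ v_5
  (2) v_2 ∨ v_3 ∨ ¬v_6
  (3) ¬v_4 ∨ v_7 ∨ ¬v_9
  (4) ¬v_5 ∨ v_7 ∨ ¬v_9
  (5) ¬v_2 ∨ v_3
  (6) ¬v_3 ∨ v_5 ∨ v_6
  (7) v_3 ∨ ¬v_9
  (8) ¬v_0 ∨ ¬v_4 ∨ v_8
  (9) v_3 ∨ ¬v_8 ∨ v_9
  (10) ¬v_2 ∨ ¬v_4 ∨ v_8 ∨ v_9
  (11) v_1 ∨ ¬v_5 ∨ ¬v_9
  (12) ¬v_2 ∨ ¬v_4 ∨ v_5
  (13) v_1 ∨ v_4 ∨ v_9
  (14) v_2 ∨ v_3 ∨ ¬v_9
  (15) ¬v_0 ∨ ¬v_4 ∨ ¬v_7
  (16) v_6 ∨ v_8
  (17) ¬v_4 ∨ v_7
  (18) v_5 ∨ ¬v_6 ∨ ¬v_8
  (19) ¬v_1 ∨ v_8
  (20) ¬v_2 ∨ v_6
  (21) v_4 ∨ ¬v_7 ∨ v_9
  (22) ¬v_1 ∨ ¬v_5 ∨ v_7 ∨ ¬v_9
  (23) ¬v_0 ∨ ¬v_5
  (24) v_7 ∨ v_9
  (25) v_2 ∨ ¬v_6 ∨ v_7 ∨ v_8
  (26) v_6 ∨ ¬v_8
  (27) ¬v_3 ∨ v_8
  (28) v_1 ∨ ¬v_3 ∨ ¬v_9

Try v_0 = True:
  (¬v_0 ∨ ¬v_5) forces v_5 = False.
  (v_1 ∨ v_5) forces v_1 = True.
  (¬v_1 ∨ v_8) forces v_8 = True.
  (v_5 ∨ ¬v_6 ∨ ¬v_8) forces v_6 = False.
  clause (v_6 ∨ ¬v_8) is falsified — backtrack.
So v_0 = False.
Set v_1 = False.
  then (v_1 ∨ v_5) forces v_5 = True.
  then (v_1 ∨ ¬v_5 ∨ ¬v_9) forces v_9 = False.
  then (v_1 ∨ v_4 ∨ v_9) forces v_4 = True.
  then (¬v_4 ∨ v_7) forces v_7 = True.
Set v_2 = True.
  then (¬v_2 ∨ v_3) forces v_3 = True.
  then (¬v_2 ∨ ¬v_4 ∨ v_8 ∨ v_9) forces v_8 = True.
  then (¬v_2 ∨ v_6) forces v_6 = True.
All clauses satisfied.

v_0=F, v_1=F, v_2=T, v_3=T, v_4=T, v_5=T, v_6=T, v_7=T, v_8=T, v_9=F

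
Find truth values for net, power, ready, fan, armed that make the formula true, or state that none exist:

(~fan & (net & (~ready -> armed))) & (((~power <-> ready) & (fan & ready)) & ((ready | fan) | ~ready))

Case fan = True: the conjunct ~fan is False.
Case fan = False: the conjunct fan is False.
Both cases fail — unsatisfiable.

Unsatisfiable — no assignment works.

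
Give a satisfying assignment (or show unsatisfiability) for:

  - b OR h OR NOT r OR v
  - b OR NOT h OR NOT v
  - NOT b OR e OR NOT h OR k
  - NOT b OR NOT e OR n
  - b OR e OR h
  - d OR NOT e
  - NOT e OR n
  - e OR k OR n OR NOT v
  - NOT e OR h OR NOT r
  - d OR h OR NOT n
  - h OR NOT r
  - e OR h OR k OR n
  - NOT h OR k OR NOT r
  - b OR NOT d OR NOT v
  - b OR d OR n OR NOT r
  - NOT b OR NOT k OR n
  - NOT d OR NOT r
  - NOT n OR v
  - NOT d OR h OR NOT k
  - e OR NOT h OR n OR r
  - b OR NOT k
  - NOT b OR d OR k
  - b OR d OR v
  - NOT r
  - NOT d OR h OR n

v = True; d = True; e = True; h = True; k = False; r = False; n = True; b = True

Unit clause (NOT r) forces r = False.
Set v = True.
Set d = True.
  then (b OR NOT d OR NOT v) forces b = True.
Set e = True.
  then (NOT b OR NOT e OR n) forces n = True.
Set h = True.
Set k = False.
All clauses satisfied.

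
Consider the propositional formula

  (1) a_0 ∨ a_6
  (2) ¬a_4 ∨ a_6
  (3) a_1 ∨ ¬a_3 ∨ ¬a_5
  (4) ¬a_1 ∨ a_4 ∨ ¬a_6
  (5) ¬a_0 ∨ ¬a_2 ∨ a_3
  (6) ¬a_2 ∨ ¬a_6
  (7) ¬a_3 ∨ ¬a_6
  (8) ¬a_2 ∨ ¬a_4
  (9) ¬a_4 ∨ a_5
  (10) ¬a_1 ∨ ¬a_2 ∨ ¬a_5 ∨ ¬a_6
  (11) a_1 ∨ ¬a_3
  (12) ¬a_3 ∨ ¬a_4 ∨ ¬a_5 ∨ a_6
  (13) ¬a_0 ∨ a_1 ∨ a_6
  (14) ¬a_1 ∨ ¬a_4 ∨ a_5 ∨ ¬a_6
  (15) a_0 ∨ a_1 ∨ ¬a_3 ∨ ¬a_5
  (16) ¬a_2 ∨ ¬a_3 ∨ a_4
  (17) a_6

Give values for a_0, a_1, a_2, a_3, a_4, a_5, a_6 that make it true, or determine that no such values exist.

Unit clause (a_6) forces a_6 = True.
In (¬a_2 ∨ ¬a_6) only ¬a_2 is left, so a_2 = False.
In (¬a_3 ∨ ¬a_6) only ¬a_3 is left, so a_3 = False.
Set a_0 = False.
Set a_1 = True.
  then (¬a_1 ∨ a_4 ∨ ¬a_6) forces a_4 = True.
  then (¬a_4 ∨ a_5) forces a_5 = True.
All clauses satisfied.

a_0 = False; a_1 = True; a_2 = False; a_3 = False; a_4 = True; a_5 = True; a_6 = True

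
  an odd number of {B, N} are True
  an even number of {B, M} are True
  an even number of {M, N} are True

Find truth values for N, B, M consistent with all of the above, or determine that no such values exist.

Adding constraints 1, 2, 3 mod 2: every variable appears an even number of times on the left, so the left side is 0.
But the right sides sum to 1 (mod 2). 0 ≠ 1 — the system is inconsistent.

UNSATISFIABLE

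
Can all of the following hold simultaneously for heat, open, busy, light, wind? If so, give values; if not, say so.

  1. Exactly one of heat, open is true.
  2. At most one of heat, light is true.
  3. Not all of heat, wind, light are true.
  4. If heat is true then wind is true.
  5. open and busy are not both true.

heat = False, open = True, busy = False, light = False, wind = True

  (1) {heat, open}: 1 true — exactly one ✓
  (2) {heat, light}: 0 true — at most one ✓
  (3) {heat, wind, light}: 1/3 true — not all ✓
  (4) heat=F ⇒ wind: vacuous ✓
  (5) open=T, busy=F — not both ✓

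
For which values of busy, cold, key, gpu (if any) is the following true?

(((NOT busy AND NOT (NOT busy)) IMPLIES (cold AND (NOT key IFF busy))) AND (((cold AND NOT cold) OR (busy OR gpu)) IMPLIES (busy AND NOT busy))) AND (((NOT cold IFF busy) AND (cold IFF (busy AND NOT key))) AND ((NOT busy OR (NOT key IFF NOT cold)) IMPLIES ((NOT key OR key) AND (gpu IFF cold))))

Unsatisfiable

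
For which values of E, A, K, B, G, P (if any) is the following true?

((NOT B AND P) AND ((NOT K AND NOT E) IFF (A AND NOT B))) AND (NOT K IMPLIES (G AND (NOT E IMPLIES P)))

E: False; A: True; K: False; B: False; G: True; P: True

  (NOT B AND P) AND ((NOT K AND NOT E) IFF (A AND NOT B)) = True
    NOT B AND P = True
      NOT B = True
    (NOT K AND NOT E) IFF (A AND NOT B) = True
      NOT K AND NOT E = True
        NOT K = True
        NOT E = True
      A AND NOT B = True
        NOT B = True
  NOT K IMPLIES (G AND (NOT E IMPLIES P)) = True
    NOT K = True
    G AND (NOT E IMPLIES P) = True
      NOT E IMPLIES P = True
        NOT E = True
Both conjuncts True, so the formula holds.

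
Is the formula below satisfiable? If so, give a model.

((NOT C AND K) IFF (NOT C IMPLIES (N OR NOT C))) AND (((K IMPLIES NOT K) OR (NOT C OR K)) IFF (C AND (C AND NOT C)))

The conjunct ((K IMPLIES NOT K) OR (NOT C OR K)) IFF (C AND (C AND NOT C)) is unsatisfiable on its own:
  C=F, K=F: evaluates to False.
  C=F, K=T: evaluates to False.
  C=T, K=F: evaluates to False.
  C=T, K=T: evaluates to False.
So the whole conjunction is unsatisfiable.

UNSATISFIABLE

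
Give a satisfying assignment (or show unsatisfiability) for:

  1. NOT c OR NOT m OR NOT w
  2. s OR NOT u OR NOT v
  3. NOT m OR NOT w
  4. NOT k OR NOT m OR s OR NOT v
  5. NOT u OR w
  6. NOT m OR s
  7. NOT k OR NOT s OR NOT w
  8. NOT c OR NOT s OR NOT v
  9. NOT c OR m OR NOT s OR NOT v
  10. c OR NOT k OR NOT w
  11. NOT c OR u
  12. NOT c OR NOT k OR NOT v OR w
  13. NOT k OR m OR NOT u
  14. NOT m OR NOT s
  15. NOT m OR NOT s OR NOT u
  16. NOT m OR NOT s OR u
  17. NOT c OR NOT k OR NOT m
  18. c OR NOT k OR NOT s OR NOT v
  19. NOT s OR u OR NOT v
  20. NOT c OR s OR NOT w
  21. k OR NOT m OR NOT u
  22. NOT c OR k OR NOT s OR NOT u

Set w = False.
  then (NOT u OR w) forces u = False.
  then (NOT c OR u) forces c = False.
Set v = False.
Set k = False.
Set m = False.
Set s = True.
All clauses satisfied.

w = False, v = False, c = False, k = False, m = False, u = False, s = True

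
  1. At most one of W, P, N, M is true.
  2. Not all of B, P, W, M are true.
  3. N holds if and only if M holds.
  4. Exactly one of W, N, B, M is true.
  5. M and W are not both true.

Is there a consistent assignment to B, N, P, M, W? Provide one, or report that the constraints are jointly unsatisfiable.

B = True; N = False; P = False; M = False; W = False

  (1) {W, P, N, M}: 0 true — at most one ✓
  (2) {B, P, W, M}: 1/4 true — not all ✓
  (3) N=F, M=F — same ✓
  (4) {W, N, B, M}: 1 true — exactly one ✓
  (5) M=F, W=F — not both ✓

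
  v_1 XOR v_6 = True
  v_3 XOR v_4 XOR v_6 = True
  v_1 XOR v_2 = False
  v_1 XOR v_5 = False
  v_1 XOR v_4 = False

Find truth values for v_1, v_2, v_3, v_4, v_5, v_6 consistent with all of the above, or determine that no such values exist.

v_1=T; v_2=T; v_3=F; v_4=T; v_5=T; v_6=F

v_1 XOR v_6 = T XOR F = True ✓
v_3 XOR v_4 XOR v_6 = F XOR T XOR F = True ✓
v_1 XOR v_2 = T XOR T = False ✓
v_1 XOR v_5 = T XOR T = False ✓
v_1 XOR v_4 = T XOR T = False ✓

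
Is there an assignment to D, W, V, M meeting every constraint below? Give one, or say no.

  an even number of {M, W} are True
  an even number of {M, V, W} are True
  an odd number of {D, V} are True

D=T, W=F, V=F, M=F

{M, W}: 0 true → even ✓
{M, V, W}: 0 true → even ✓
{D, V}: 1 true → odd ✓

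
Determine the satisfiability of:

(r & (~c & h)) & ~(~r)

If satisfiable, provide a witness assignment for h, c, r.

h = True, c = False, r = True

  r & (~c & h) = True
    ~c & h = True
      ~c = True
  ~(~r) = True
    ~r = False
Both conjuncts True, so the formula holds.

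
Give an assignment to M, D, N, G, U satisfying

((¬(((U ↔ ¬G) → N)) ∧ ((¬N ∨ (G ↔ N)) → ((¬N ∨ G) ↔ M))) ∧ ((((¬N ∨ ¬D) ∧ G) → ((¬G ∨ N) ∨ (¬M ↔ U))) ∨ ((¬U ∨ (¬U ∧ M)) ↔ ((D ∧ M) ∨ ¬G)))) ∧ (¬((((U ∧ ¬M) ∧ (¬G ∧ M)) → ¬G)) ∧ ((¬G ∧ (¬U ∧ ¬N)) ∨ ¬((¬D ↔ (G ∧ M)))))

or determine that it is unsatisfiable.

The formula is unsatisfiable.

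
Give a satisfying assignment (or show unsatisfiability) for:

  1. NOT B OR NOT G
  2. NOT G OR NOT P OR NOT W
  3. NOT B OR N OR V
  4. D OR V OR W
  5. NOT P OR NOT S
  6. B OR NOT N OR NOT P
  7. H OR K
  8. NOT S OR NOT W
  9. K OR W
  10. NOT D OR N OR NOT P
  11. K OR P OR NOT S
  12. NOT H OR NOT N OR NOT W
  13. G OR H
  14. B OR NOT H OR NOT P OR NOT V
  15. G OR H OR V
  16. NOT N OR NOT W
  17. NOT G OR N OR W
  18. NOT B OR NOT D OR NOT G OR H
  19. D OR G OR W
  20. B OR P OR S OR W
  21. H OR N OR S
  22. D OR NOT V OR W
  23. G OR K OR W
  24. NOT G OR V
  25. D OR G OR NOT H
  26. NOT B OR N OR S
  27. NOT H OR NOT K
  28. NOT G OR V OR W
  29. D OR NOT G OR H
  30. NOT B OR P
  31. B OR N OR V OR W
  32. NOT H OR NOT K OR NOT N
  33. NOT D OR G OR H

V = True; K = True; P = False; B = False; H = False; N = True; G = True; S = True; W = False; D = True

Set V = True.
Set K = True.
  then (NOT H OR NOT K) forces H = False.
  then (G OR H) forces G = True.
  then (D OR NOT G OR H) forces D = True.
  then (NOT B OR NOT G) forces B = False.
Try P = True:
  (NOT G OR NOT P OR NOT W) forces W = False.
  (NOT P OR NOT S) forces S = False.
  (B OR NOT N OR NOT P) forces N = False.
  clause (NOT D OR N OR NOT P) is falsified — backtrack.
So P = False.
Set N = True.
  then (NOT N OR NOT W) forces W = False.
  then (B OR P OR S OR W) forces S = True.
All clauses satisfied.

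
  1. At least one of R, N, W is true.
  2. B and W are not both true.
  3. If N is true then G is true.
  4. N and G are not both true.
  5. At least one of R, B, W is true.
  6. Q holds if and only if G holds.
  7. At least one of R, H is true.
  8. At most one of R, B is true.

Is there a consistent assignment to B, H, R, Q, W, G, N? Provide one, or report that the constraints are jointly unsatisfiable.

B = False, H = False, R = True, Q = False, W = False, G = False, N = False

  (1) {R, N, W}: 1 true — at least one ✓
  (2) B=F, W=F — not both ✓
  (3) N=F ⇒ G: vacuous ✓
  (4) N=F, G=F — not both ✓
  (5) {R, B, W}: 1 true — at least one ✓
  (6) Q=F, G=F — same ✓
  (7) {R, H}: 1 true — at least one ✓
  (8) {R, B}: 1 true — at most one ✓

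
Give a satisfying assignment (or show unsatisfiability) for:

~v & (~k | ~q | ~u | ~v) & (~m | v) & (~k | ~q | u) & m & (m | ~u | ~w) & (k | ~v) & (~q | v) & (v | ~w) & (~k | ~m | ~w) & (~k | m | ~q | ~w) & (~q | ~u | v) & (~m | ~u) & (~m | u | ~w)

UNSATISFIABLE

Case m = True:
  (~v) forces v = False.
  Clause (~m | v) is falsified — contradiction.
Case m = False:
  Clause (m) is falsified — contradiction.
Both cases fail, so the formula is unsatisfiable.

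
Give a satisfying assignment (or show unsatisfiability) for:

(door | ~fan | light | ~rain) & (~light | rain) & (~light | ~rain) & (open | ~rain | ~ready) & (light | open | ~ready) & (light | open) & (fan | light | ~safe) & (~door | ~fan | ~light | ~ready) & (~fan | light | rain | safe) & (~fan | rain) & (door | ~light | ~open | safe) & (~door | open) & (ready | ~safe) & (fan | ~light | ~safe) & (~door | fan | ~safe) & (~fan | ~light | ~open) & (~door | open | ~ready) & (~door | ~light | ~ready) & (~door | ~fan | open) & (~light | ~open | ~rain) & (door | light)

Set ready = True.
Set door = True.
  then (~door | open) forces open = True.
  then (~door | ~light | ~ready) forces light = False.
Set rain = True.
Set fan = True.
Set safe = True.
All clauses satisfied.

ready = True, door = True, rain = True, fan = True, light = False, open = True, safe = True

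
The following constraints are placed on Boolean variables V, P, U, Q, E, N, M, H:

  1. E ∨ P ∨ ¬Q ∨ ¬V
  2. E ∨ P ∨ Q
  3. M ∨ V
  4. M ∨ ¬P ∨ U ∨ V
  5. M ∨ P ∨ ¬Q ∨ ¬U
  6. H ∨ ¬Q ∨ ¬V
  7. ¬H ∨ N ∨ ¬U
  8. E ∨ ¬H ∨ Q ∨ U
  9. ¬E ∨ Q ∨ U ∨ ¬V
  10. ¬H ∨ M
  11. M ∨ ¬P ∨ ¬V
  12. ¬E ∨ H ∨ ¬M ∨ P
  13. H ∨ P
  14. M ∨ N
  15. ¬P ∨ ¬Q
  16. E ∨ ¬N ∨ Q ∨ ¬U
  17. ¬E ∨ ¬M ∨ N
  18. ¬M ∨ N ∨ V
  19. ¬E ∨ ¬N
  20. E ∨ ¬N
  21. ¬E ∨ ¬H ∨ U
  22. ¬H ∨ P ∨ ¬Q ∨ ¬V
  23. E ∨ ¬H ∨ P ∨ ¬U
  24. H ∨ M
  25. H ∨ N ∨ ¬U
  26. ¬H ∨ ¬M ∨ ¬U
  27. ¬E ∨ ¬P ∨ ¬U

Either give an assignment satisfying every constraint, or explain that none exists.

Set V = True.
Set P = True.
  then (M ∨ ¬P ∨ ¬V) forces M = True.
  then (¬P ∨ ¬Q) forces Q = False.
Try U = True:
  (¬H ∨ ¬M ∨ ¬U) forces H = False.
  (H ∨ N ∨ ¬U) forces N = True.
  (E ∨ ¬N ∨ Q ∨ ¬U) forces E = True.
  clause (¬E ∨ ¬N) is falsified — backtrack.
So U = False.
  then (¬E ∨ Q ∨ U ∨ ¬V) forces E = False.
  then (E ∨ ¬N) forces N = False.
  then (E ∨ ¬H ∨ Q ∨ U) forces H = False.
All clauses satisfied.

V: True, P: True, U: False, Q: False, E: False, N: False, M: True, H: False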